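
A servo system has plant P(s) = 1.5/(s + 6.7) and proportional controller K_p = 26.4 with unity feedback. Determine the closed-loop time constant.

τ = 0.0216 s

Closed-loop transfer function: T(s) = K_p·P(s)/(1 + K_p·P(s)) = 39.6/(s + 6.7 + 39.6) = 39.6/(s + 46.3).
Time constant τ = 1/46.3 = 0.0216 s.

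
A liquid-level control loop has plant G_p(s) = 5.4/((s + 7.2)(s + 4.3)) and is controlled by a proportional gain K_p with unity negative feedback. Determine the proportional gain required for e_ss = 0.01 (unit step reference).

Steady-state error for a unit step on this type-0 loop is 1/(1 + K_p·G_p(0)).
G_p(0) = 0.1744. Require 1/(1 + K_p·0.1744) = 0.01, so 1 + 0.1744·K_p = 100.
K_p = (100 − 1)/0.1744 = 568.

K_p = 568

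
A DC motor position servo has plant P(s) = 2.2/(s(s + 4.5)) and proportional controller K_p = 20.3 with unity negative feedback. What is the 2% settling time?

Closed-loop characteristic equation: s² + 4.5s + 44.66 = 0, so ω_n = 6.683 rad/s and ζ = 4.5/(2·6.683) = 0.3367.
2% settling time T_s ≈ 4/(ζω_n) = 4/2.25 = 1.78 s.

T_s ≈ 1.78 s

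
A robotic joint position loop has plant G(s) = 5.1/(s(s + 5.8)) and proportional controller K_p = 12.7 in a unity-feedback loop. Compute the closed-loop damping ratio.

ζ = 0.36

1 + K_p·G(s) = 0 gives s² + 5.8s + 64.77 = 0.
Matching s² + 2ζω_n s + ω_n²: ω_n = √64.77 = 8.048 rad/s and 2ζω_n = 5.8, so ζ = 5.8/(2·8.048) = 0.36.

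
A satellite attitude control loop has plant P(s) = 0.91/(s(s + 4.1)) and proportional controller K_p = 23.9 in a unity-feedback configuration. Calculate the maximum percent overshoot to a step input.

From 1 + K_pP(s) = 0: s² + 4.1s + 21.75 = 0 ⇒ ω_n = 4.664, ζ = 0.4396.
%OS = 100·exp(−πζ/√(1−ζ²)) = 100·exp(−π·0.4396/√0.8068) = 21.5%.

21.5%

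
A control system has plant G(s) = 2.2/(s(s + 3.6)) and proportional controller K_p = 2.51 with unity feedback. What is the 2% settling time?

T_s ≈ 2.22 s

Closed-loop characteristic equation: s² + 3.6s + 5.522 = 0, so ω_n = 2.35 rad/s and ζ = 3.6/(2·2.35) = 0.766.
2% settling time T_s ≈ 4/(ζω_n) = 4/1.8 = 2.22 s.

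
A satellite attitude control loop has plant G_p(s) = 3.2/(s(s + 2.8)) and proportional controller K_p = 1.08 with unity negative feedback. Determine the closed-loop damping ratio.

ζ = 0.753

With unity feedback the closed-loop characteristic equation is s² + 2.8s + 1.08·3.2 = s² + 2.8s + 3.456 = 0.
So ω_n² = 3.456 ⇒ ω_n = 1.859 rad/s, and ζ = 2.8/(2ω_n) = 0.753.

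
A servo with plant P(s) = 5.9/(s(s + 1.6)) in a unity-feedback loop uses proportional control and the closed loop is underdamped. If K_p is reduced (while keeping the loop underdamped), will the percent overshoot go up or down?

decrease

ζ = 1.6/(2√(5.9K_p)) rises as K_p falls; higher damping means less overshoot.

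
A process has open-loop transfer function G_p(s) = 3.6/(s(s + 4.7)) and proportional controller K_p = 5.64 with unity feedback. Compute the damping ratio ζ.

ζ = 0.522

1 + K_p·G_p(s) = 0 gives s² + 4.7s + 20.3 = 0.
Matching s² + 2ζω_n s + ω_n²: ω_n = √20.3 = 4.506 rad/s and 2ζω_n = 4.7, so ζ = 4.7/(2·4.506) = 0.522.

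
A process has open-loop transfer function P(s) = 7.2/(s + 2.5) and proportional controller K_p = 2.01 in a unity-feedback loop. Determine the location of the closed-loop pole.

Closed-loop transfer function: T(s) = K_p·P(s)/(1 + K_p·P(s)) = 14.47/(s + 2.5 + 14.47) = 14.47/(s + 16.97).
The closed-loop pole is at s = −16.97.

s = -16.97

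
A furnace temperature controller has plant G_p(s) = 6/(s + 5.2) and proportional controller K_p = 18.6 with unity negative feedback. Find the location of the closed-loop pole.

s = -116.8

Closed-loop transfer function: T(s) = K_p·G_p(s)/(1 + K_p·G_p(s)) = 111.6/(s + 5.2 + 111.6) = 111.6/(s + 116.8).
The closed-loop pole is at s = −116.8.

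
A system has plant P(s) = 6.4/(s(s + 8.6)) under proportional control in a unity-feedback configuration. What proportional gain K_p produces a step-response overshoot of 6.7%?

K_p = 6.79

From %OS = 100·exp(−πζ/√(1−ζ²)) = 6.7%, ζ = −ln(0.067)/√(π²+ln²(0.067)) = 0.6522.
Characteristic equation s² + 8.6s + 6.4K_p = 0 gives ζ = 8.6/(2√(6.4K_p)).
Setting ζ = 0.6522: √(6.4K_p) = 8.6/(2·0.6522) = 6.593, so K_p = 43.47/6.4 = 6.79.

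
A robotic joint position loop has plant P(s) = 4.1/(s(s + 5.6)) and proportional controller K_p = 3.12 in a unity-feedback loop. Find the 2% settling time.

Closed-loop characteristic equation: s² + 5.6s + 12.79 = 0, so ω_n = 3.577 rad/s and ζ = 5.6/(2·3.577) = 0.7829.
2% settling time T_s ≈ 4/(ζω_n) = 4/2.8 = 1.43 s.

T_s ≈ 1.43 s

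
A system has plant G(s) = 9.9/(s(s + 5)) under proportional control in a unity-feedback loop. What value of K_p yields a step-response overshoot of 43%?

From %OS = 100·exp(−πζ/√(1−ζ²)) = 43%, ζ = −ln(0.43)/√(π²+ln²(0.43)) = 0.2594.
Characteristic equation s² + 5s + 9.9K_p = 0 gives ζ = 5/(2√(9.9K_p)).
Setting ζ = 0.2594: √(9.9K_p) = 5/(2·0.2594) = 9.636, so K_p = 92.85/9.9 = 9.38.

K_p = 9.38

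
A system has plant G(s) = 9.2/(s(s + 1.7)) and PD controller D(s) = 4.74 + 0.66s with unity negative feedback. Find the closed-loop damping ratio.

Forward path: (4.74 + 0.66s)·9.2/(s(s+1.7)). The closed-loop characteristic equation is s² + (1.7 + 9.2·0.66)s + 9.2·4.74 = 0.
That is s² + 7.772s + 43.61 = 0, so ω_n = 6.604 rad/s and ζ = 7.772/(2·6.604) = 0.5885.

ζ = 0.588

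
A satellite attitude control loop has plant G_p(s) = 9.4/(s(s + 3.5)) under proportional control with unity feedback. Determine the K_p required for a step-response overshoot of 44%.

From %OS = 100·exp(−πζ/√(1−ζ²)) = 44%, ζ = −ln(0.44)/√(π²+ln²(0.44)) = 0.2528.
Characteristic equation s² + 3.5s + 9.4K_p = 0 gives ζ = 3.5/(2√(9.4K_p)).
Setting ζ = 0.2528: √(9.4K_p) = 3.5/(2·0.2528) = 6.921, so K_p = 47.91/9.4 = 5.1.

K_p = 5.1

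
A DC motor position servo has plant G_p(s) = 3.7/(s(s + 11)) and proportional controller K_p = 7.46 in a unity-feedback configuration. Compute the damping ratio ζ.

1 + K_p·G_p(s) = 0 gives s² + 11s + 27.6 = 0.
Matching s² + 2ζω_n s + ω_n²: ω_n = √27.6 = 5.254 rad/s and 2ζω_n = 11, so ζ = 11/(2·5.254) = 1.05.

ζ = 1.05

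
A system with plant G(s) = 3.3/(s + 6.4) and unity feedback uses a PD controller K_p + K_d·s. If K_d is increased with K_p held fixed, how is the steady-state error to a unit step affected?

unchanged

At s = 0 the derivative term contributes nothing: C(0) = K_p regardless of K_d, so K_pos = K_p·G(0) and e_ss are unchanged.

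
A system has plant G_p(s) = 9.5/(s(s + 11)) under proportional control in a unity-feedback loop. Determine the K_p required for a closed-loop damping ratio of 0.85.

Closed-loop characteristic equation: s² + 11s + K_p·9.5 = 0.
So ω_n = √(9.5K_p) and 2ζω_n = 11, giving ζ = 11/(2√(9.5K_p)).
Setting ζ = 0.85: √(9.5K_p) = 11/(2·0.85) = 6.471, so K_p = 41.87/9.5 = 4.41.

K_p = 4.41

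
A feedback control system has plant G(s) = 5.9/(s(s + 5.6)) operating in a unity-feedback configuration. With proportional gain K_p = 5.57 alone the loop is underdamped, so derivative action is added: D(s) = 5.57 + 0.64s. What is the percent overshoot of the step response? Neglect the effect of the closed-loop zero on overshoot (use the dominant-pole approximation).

Forward path: (5.57 + 0.64s)·5.9/(s(s+5.6)). The closed-loop characteristic equation is s² + (5.6 + 5.9·0.64)s + 5.9·5.57 = 0.
That is s² + 9.376s + 32.86 = 0, so ω_n = 5.733 rad/s and ζ = 9.376/(2·5.733) = 0.8178.
%OS = 100·exp(−πζ/√(1−ζ²)) = 1.15%.

1.15%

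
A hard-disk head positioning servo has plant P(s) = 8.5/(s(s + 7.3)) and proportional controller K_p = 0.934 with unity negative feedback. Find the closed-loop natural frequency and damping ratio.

ω_n = 2.82 rad/s, ζ = 1.3

1 + K_p·P(s) = 0 gives s² + 7.3s + 7.939 = 0.
Matching s² + 2ζω_n s + ω_n²: ω_n = √7.939 = 2.818 rad/s and 2ζω_n = 7.3, so ζ = 7.3/(2·2.818) = 1.3.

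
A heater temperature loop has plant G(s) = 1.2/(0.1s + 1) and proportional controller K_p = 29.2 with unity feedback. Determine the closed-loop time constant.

Closed loop: T(s) = K_p·G/(1+K_p·G) = 35.04/(0.1s + 1 + 35.04), with pole at s = −(1 + 35.04)/0.1 = −360.4.
Closed-loop time constant τ = 1/360.4 = 0.00277 s.

τ = 0.00277 s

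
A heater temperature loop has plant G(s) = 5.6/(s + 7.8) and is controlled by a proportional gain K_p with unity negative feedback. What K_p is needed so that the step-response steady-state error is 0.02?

K_p = 68.2

For a type-0 loop with proportional control, e_ss = 1/(1 + K_p·G(0)).
G(0) = 0.7179. Require 1/(1 + K_p·0.7179) = 0.02, so 1 + 0.7179·K_p = 50.
K_p = (50 − 1)/0.7179 = 68.2.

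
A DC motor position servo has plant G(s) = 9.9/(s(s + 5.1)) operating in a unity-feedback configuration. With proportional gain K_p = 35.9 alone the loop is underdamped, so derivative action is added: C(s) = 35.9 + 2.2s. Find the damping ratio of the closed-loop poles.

ζ = 0.713

Forward path: (35.9 + 2.2s)·9.9/(s(s+5.1)). The closed-loop characteristic equation is s² + (5.1 + 9.9·2.2)s + 9.9·35.9 = 0.
That is s² + 26.88s + 355.4 = 0, so ω_n = 18.85 rad/s and ζ = 26.88/(2·18.85) = 0.7129.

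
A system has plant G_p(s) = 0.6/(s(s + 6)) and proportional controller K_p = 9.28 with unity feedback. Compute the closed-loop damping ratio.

The closed-loop denominator is s(s+6) + 9.28·0.6 = s² + 6s + 5.568.
Matching s² + 2ζω_n s + ω_n²: ω_n = √5.568 = 2.36 rad/s and 2ζω_n = 6, so ζ = 6/(2·2.36) = 1.27.

ζ = 1.27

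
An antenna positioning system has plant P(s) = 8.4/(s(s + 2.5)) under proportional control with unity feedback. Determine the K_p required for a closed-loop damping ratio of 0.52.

K_p = 0.688

Closed-loop characteristic equation: s² + 2.5s + K_p·8.4 = 0.
So ω_n = √(8.4K_p) and 2ζω_n = 2.5, giving ζ = 2.5/(2√(8.4K_p)).
Setting ζ = 0.52: √(8.4K_p) = 2.5/(2·0.52) = 2.404, so K_p = 5.778/8.4 = 0.688.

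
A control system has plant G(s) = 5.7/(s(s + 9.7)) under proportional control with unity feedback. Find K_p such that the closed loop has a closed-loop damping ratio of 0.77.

Closed-loop characteristic equation: s² + 9.7s + K_p·5.7 = 0.
So ω_n = √(5.7K_p) and 2ζω_n = 9.7, giving ζ = 9.7/(2√(5.7K_p)).
Setting ζ = 0.77: √(5.7K_p) = 9.7/(2·0.77) = 6.299, so K_p = 39.67/5.7 = 6.96.

K_p = 6.96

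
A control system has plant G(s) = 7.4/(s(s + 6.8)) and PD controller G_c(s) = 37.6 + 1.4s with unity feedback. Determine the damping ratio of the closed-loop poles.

Forward path: (37.6 + 1.4s)·7.4/(s(s+6.8)). The closed-loop characteristic equation is s² + (6.8 + 7.4·1.4)s + 7.4·37.6 = 0.
That is s² + 17.16s + 278.2 = 0, so ω_n = 16.68 rad/s and ζ = 17.16/(2·16.68) = 0.5144.

ζ = 0.514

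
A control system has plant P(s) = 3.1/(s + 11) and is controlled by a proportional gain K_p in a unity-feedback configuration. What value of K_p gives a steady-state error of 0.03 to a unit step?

K_p = 115

The loop is type 0, so e_ss(step) = 1/(1 + K_pos) with K_pos = K_p·P(0).
P(0) = 0.2818. Require 1/(1 + K_p·0.2818) = 0.03, so 1 + 0.2818·K_p = 33.33.
K_p = (33.33 − 1)/0.2818 = 115.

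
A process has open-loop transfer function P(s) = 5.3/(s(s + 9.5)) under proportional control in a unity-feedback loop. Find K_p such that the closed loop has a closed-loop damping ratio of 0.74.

Closed-loop characteristic equation: s² + 9.5s + K_p·5.3 = 0.
So ω_n = √(5.3K_p) and 2ζω_n = 9.5, giving ζ = 9.5/(2√(5.3K_p)).
Setting ζ = 0.74: √(5.3K_p) = 9.5/(2·0.74) = 6.419, so K_p = 41.2/5.3 = 7.77.

K_p = 7.77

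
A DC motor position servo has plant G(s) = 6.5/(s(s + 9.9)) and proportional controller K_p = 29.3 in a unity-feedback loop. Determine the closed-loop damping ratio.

ζ = 0.359

With unity feedback the closed-loop characteristic equation is s² + 9.9s + 29.3·6.5 = s² + 9.9s + 190.5 = 0.
Matching s² + 2ζω_n s + ω_n²: ω_n = √190.5 = 13.8 rad/s and 2ζω_n = 9.9, so ζ = 9.9/(2·13.8) = 0.359.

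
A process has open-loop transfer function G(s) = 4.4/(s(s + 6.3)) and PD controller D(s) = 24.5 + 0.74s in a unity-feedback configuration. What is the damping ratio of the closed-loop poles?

Forward path: (24.5 + 0.74s)·4.4/(s(s+6.3)). The closed-loop characteristic equation is s² + (6.3 + 4.4·0.74)s + 4.4·24.5 = 0.
That is s² + 9.556s + 107.8 = 0, so ω_n = 10.38 rad/s and ζ = 9.556/(2·10.38) = 0.4602.

ζ = 0.46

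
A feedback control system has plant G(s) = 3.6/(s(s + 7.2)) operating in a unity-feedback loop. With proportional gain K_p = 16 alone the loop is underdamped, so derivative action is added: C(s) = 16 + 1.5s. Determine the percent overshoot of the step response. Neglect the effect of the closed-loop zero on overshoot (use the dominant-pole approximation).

0.931%

Forward path: (16 + 1.5s)·3.6/(s(s+7.2)). The closed-loop characteristic equation is s² + (7.2 + 3.6·1.5)s + 3.6·16 = 0.
That is s² + 12.6s + 57.6 = 0, so ω_n = 7.589 rad/s and ζ = 12.6/(2·7.589) = 0.8301.
%OS = 100·exp(−πζ/√(1−ζ²)) = 0.931%.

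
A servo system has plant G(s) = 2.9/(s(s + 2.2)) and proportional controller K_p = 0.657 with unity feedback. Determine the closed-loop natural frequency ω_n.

ω_n = 1.38 rad/s

1 + K_p·G(s) = 0 gives s² + 2.2s + 1.905 = 0.
So ω_n² = 1.905 ⇒ ω_n = 1.38 rad/s, and ζ = 2.2/(2ω_n) = 0.797.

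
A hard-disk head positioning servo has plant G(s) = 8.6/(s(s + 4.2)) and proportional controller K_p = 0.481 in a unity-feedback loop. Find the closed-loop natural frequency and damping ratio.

The closed-loop denominator is s(s+4.2) + 0.481·8.6 = s² + 4.2s + 4.137.
So ω_n² = 4.137 ⇒ ω_n = 2.034 rad/s, and ζ = 4.2/(2ω_n) = 1.03.

ω_n = 2.03 rad/s, ζ = 1.03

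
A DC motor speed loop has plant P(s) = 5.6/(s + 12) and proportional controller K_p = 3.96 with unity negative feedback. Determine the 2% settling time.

Closed-loop transfer function: T(s) = K_p·P(s)/(1 + K_p·P(s)) = 22.18/(s + 12 + 22.18) = 22.18/(s + 34.18).
Time constant τ = 1/34.18 = 0.02926 s, so the 2% settling time is about 4τ = 0.117 s.

T_s ≈ 0.117 s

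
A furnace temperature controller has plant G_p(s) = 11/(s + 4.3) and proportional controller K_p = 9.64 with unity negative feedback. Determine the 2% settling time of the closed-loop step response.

T_s ≈ 0.0363 s

Closed-loop transfer function: T(s) = K_p·G_p(s)/(1 + K_p·G_p(s)) = 106/(s + 4.3 + 106) = 106/(s + 110.3).
Time constant τ = 1/110.3 = 0.009063 s, so the 2% settling time is about 4τ = 0.0363 s.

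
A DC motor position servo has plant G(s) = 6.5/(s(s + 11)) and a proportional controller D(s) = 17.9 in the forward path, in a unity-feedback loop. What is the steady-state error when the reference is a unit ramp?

The loop has one pole at the origin (type 1). Velocity error constant K_v = lim_{s→0} s·D(s)G(s) = 17.9·6.5/11 = 10.58.
Steady-state error to a unit ramp: e_ss = 1/K_v = 0.0945.

0.0945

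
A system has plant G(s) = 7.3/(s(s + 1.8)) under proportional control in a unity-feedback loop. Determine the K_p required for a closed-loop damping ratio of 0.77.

K_p = 0.187

Closed-loop characteristic equation: s² + 1.8s + K_p·7.3 = 0.
So ω_n = √(7.3K_p) and 2ζω_n = 1.8, giving ζ = 1.8/(2√(7.3K_p)).
Setting ζ = 0.77: √(7.3K_p) = 1.8/(2·0.77) = 1.169, so K_p = 1.366/7.3 = 0.187.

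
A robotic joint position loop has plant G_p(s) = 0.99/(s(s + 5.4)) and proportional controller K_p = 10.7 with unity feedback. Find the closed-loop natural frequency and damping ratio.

1 + K_p·G_p(s) = 0 gives s² + 5.4s + 10.59 = 0.
Matching s² + 2ζω_n s + ω_n²: ω_n = √10.59 = 3.255 rad/s and 2ζω_n = 5.4, so ζ = 5.4/(2·3.255) = 0.83.

ω_n = 3.25 rad/s, ζ = 0.83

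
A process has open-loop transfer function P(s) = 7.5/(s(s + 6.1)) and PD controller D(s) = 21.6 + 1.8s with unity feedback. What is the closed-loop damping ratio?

ζ = 0.77

Forward path: (21.6 + 1.8s)·7.5/(s(s+6.1)). The closed-loop characteristic equation is s² + (6.1 + 7.5·1.8)s + 7.5·21.6 = 0.
That is s² + 19.6s + 162 = 0, so ω_n = 12.73 rad/s and ζ = 19.6/(2·12.73) = 0.77.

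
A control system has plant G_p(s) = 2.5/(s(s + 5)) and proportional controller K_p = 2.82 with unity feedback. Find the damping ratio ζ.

ζ = 0.942

With unity feedback the closed-loop characteristic equation is s² + 5s + 2.82·2.5 = s² + 5s + 7.05 = 0.
So ω_n² = 7.05 ⇒ ω_n = 2.655 rad/s, and ζ = 5/(2ω_n) = 0.942.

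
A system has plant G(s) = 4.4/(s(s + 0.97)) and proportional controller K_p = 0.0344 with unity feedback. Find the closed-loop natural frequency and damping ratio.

The closed-loop denominator is s(s+0.97) + 0.0344·4.4 = s² + 0.97s + 0.1514.
Matching s² + 2ζω_n s + ω_n²: ω_n = √0.1514 = 0.3891 rad/s and 2ζω_n = 0.97, so ζ = 0.97/(2·0.3891) = 1.25.

ω_n = 0.389 rad/s, ζ = 1.25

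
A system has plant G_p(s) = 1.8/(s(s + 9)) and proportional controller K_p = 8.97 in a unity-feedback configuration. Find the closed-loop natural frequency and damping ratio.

With unity feedback the closed-loop characteristic equation is s² + 9s + 8.97·1.8 = s² + 9s + 16.15 = 0.
So ω_n² = 16.15 ⇒ ω_n = 4.018 rad/s, and ζ = 9/(2ω_n) = 1.12.

ω_n = 4.02 rad/s, ζ = 1.12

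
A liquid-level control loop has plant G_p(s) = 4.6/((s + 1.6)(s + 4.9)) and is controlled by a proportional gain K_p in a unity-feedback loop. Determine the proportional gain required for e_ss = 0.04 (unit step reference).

K_p = 40.9

Steady-state error for a unit step on this type-0 loop is 1/(1 + K_p·G_p(0)).
G_p(0) = 0.5867. Require 1/(1 + K_p·0.5867) = 0.04, so 1 + 0.5867·K_p = 25.
K_p = (25 − 1)/0.5867 = 40.9.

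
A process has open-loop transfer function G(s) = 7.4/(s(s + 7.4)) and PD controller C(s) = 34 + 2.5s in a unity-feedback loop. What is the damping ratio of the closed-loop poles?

ζ = 0.816

Forward path: (34 + 2.5s)·7.4/(s(s+7.4)). The closed-loop characteristic equation is s² + (7.4 + 7.4·2.5)s + 7.4·34 = 0.
That is s² + 25.9s + 251.6 = 0, so ω_n = 15.86 rad/s and ζ = 25.9/(2·15.86) = 0.8164.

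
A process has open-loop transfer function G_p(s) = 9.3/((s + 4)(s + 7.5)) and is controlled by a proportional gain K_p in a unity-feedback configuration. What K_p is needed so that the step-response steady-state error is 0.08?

Steady-state error for a unit step on this type-0 loop is 1/(1 + K_p·G_p(0)).
G_p(0) = 0.31. Require 1/(1 + K_p·0.31) = 0.08, so 1 + 0.31·K_p = 12.5.
K_p = (12.5 − 1)/0.31 = 37.1.

K_p = 37.1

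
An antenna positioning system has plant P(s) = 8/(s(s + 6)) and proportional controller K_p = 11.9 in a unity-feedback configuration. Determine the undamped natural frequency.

The closed-loop denominator is s(s+6) + 11.9·8 = s² + 6s + 95.2.
So ω_n² = 95.2 ⇒ ω_n = 9.757 rad/s, and ζ = 6/(2ω_n) = 0.307.

ω_n = 9.76 rad/s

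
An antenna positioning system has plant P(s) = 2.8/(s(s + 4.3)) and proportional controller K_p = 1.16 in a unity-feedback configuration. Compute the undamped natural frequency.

ω_n = 1.8 rad/s

1 + K_p·P(s) = 0 gives s² + 4.3s + 3.248 = 0.
So ω_n² = 3.248 ⇒ ω_n = 1.802 rad/s, and ζ = 4.3/(2ω_n) = 1.19.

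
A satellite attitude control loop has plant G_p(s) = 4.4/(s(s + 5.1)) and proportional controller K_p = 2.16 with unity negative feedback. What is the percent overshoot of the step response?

From 1 + K_pG_p(s) = 0: s² + 5.1s + 9.504 = 0 ⇒ ω_n = 3.083, ζ = 0.8272.
%OS = 100·exp(−πζ/√(1−ζ²)) = 100·exp(−π·0.8272/√0.3158) = 0.981%.

0.981%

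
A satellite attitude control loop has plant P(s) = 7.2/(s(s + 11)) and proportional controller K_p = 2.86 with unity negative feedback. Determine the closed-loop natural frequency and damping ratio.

1 + K_p·P(s) = 0 gives s² + 11s + 20.59 = 0.
So ω_n² = 20.59 ⇒ ω_n = 4.538 rad/s, and ζ = 11/(2ω_n) = 1.21.

ω_n = 4.54 rad/s, ζ = 1.21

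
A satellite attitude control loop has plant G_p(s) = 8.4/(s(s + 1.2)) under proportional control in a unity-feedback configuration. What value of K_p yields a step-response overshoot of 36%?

K_p = 0.448

From %OS = 100·exp(−πζ/√(1−ζ²)) = 36%, ζ = −ln(0.36)/√(π²+ln²(0.36)) = 0.3093.
Characteristic equation s² + 1.2s + 8.4K_p = 0 gives ζ = 1.2/(2√(8.4K_p)).
Setting ζ = 0.3093: √(8.4K_p) = 1.2/(2·0.3093) = 1.94, so K_p = 3.764/8.4 = 0.448.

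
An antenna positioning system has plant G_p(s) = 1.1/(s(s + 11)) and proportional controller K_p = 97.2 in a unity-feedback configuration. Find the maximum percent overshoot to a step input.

13.9%

The closed-loop denominator s² + 11s + 106.9 gives ω_n = √106.9 = 10.34 and ζ = 11/(2ω_n) = 0.5319.
%OS = 100·exp(−πζ/√(1−ζ²)) = 100·exp(−π·0.5319/√0.7171) = 13.9%.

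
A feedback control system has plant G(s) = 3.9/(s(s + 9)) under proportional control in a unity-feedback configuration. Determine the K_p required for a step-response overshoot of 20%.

K_p = 25

From %OS = 100·exp(−πζ/√(1−ζ²)) = 20%, ζ = −ln(0.2)/√(π²+ln²(0.2)) = 0.4559.
Characteristic equation s² + 9s + 3.9K_p = 0 gives ζ = 9/(2√(3.9K_p)).
Setting ζ = 0.4559: √(3.9K_p) = 9/(2·0.4559) = 9.87, so K_p = 97.41/3.9 = 25.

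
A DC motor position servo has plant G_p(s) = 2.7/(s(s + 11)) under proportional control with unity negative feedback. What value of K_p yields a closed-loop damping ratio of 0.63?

K_p = 28.2

Closed-loop characteristic equation: s² + 11s + K_p·2.7 = 0.
So ω_n = √(2.7K_p) and 2ζω_n = 11, giving ζ = 11/(2√(2.7K_p)).
Setting ζ = 0.63: √(2.7K_p) = 11/(2·0.63) = 8.73, so K_p = 76.22/2.7 = 28.2.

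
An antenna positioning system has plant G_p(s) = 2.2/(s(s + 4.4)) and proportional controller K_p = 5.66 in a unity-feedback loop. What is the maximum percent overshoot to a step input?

8.17%

From 1 + K_pG_p(s) = 0: s² + 4.4s + 12.45 = 0 ⇒ ω_n = 3.529, ζ = 0.6235.
%OS = 100·exp(−πζ/√(1−ζ²)) = 100·exp(−π·0.6235/√0.6113) = 8.17%.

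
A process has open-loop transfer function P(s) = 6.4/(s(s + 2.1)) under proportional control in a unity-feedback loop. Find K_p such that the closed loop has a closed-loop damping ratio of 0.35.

Closed-loop characteristic equation: s² + 2.1s + K_p·6.4 = 0.
So ω_n = √(6.4K_p) and 2ζω_n = 2.1, giving ζ = 2.1/(2√(6.4K_p)).
Setting ζ = 0.35: √(6.4K_p) = 2.1/(2·0.35) = 3, so K_p = 9/6.4 = 1.41.

K_p = 1.41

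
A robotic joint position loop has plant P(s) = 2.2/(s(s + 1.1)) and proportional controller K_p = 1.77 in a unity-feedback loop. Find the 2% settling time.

From 1 + K_pP(s) = 0: s² + 1.1s + 3.894 = 0 ⇒ ω_n = 1.973, ζ = 0.2787.
2% settling time T_s ≈ 4/(ζω_n) = 4/0.55 = 7.27 s.

T_s ≈ 7.27 s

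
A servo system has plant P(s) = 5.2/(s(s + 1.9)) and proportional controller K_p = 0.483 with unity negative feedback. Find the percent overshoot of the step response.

From 1 + K_pP(s) = 0: s² + 1.9s + 2.512 = 0 ⇒ ω_n = 1.585, ζ = 0.5994.
%OS = 100·exp(−πζ/√(1−ζ²)) = 100·exp(−π·0.5994/√0.6407) = 9.51%.

9.51%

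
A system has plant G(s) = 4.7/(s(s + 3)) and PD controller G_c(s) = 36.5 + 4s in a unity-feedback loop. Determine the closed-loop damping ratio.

Forward path: (36.5 + 4s)·4.7/(s(s+3)). The closed-loop characteristic equation is s² + (3 + 4.7·4)s + 4.7·36.5 = 0.
That is s² + 21.8s + 171.6 = 0, so ω_n = 13.1 rad/s and ζ = 21.8/(2·13.1) = 0.8322.

ζ = 0.832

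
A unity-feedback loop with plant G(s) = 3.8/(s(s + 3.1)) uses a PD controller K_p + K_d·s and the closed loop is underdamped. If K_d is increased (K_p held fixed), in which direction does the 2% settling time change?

Characteristic equation s² + (3.1 + 3.8K_d)s + 3.8K_p = 0: raising K_d increases ζω_n = (3.1+3.8K_d)/2 while the loop stays underdamped, so T_s ≈ 4/(ζω_n) decreases.

decrease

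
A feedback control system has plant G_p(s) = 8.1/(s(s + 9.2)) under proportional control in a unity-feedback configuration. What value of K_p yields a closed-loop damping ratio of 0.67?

K_p = 5.82

Closed-loop characteristic equation: s² + 9.2s + K_p·8.1 = 0.
So ω_n = √(8.1K_p) and 2ζω_n = 9.2, giving ζ = 9.2/(2√(8.1K_p)).
Setting ζ = 0.67: √(8.1K_p) = 9.2/(2·0.67) = 6.866, so K_p = 47.14/8.1 = 5.82.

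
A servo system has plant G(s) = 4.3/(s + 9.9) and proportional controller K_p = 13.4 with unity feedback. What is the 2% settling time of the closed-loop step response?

Closed-loop transfer function: T(s) = K_p·G(s)/(1 + K_p·G(s)) = 57.62/(s + 9.9 + 57.62) = 57.62/(s + 67.52).
Time constant τ = 1/67.52 = 0.01481 s, so the 2% settling time is about 4τ = 0.0592 s.

T_s ≈ 0.0592 s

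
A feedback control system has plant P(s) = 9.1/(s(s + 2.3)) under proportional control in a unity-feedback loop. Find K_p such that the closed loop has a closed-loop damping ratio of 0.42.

Closed-loop characteristic equation: s² + 2.3s + K_p·9.1 = 0.
So ω_n = √(9.1K_p) and 2ζω_n = 2.3, giving ζ = 2.3/(2√(9.1K_p)).
Setting ζ = 0.42: √(9.1K_p) = 2.3/(2·0.42) = 2.738, so K_p = 7.497/9.1 = 0.824.

K_p = 0.824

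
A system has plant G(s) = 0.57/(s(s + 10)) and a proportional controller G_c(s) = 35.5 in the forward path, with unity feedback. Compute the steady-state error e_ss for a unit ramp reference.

0.494

The loop has one pole at the origin (type 1). Velocity error constant K_v = lim_{s→0} s·G_c(s)G(s) = 35.5·0.57/10 = 2.023.
Steady-state error to a unit ramp: e_ss = 1/K_v = 0.494.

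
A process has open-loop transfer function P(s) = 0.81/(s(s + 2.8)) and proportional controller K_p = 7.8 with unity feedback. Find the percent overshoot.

From 1 + K_pP(s) = 0: s² + 2.8s + 6.318 = 0 ⇒ ω_n = 2.514, ζ = 0.557.
%OS = 100·exp(−πζ/√(1−ζ²)) = 100·exp(−π·0.557/√0.6898) = 12.2%.

12.2%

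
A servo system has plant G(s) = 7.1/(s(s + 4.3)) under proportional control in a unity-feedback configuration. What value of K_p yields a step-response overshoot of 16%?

K_p = 2.56

From %OS = 100·exp(−πζ/√(1−ζ²)) = 16%, ζ = −ln(0.16)/√(π²+ln²(0.16)) = 0.5039.
Characteristic equation s² + 4.3s + 7.1K_p = 0 gives ζ = 4.3/(2√(7.1K_p)).
Setting ζ = 0.5039: √(7.1K_p) = 4.3/(2·0.5039) = 4.267, so K_p = 18.21/7.1 = 2.56.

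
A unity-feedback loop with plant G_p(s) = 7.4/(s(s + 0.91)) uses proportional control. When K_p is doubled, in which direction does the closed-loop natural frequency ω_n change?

increase

ω_n = √(7.4·K_p), which grows with K_p.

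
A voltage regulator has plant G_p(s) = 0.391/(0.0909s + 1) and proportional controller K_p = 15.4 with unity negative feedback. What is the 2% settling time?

T_s ≈ 0.0518 s

Closed loop: T(s) = K_p·G_p/(1+K_p·G_p) = 6.021/(0.0909s + 1 + 6.021), with pole at s = −(1 + 6.021)/0.0909 = −77.24.
τ = 1/77.24 = 0.01295 s, so 2% settling time ≈ 4τ = 0.0518 s.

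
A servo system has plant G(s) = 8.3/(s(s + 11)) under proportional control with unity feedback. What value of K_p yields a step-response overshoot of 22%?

K_p = 19.3

From %OS = 100·exp(−πζ/√(1−ζ²)) = 22%, ζ = −ln(0.22)/√(π²+ln²(0.22)) = 0.4342.
Characteristic equation s² + 11s + 8.3K_p = 0 gives ζ = 11/(2√(8.3K_p)).
Setting ζ = 0.4342: √(8.3K_p) = 11/(2·0.4342) = 12.67, so K_p = 160.5/8.3 = 19.3.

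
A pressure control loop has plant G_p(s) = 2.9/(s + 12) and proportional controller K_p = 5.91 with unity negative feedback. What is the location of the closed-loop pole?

s = -29.14

Closed-loop transfer function: T(s) = K_p·G_p(s)/(1 + K_p·G_p(s)) = 17.14/(s + 12 + 17.14) = 17.14/(s + 29.14).
The closed-loop pole is at s = −29.14.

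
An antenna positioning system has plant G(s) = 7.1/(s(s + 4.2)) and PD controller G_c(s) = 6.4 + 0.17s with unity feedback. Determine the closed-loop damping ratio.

Forward path: (6.4 + 0.17s)·7.1/(s(s+4.2)). The closed-loop characteristic equation is s² + (4.2 + 7.1·0.17)s + 7.1·6.4 = 0.
That is s² + 5.407s + 45.44 = 0, so ω_n = 6.741 rad/s and ζ = 5.407/(2·6.741) = 0.4011.

ζ = 0.401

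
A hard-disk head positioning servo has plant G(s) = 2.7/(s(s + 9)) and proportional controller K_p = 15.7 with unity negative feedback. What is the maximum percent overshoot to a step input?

From 1 + K_pG(s) = 0: s² + 9s + 42.39 = 0 ⇒ ω_n = 6.511, ζ = 0.6912.
%OS = 100·exp(−πζ/√(1−ζ²)) = 100·exp(−π·0.6912/√0.5223) = 4.96%.

4.96%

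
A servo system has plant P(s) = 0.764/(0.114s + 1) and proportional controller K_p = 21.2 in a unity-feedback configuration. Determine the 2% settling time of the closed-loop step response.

Closed loop: T(s) = K_p·P/(1+K_p·P) = 16.2/(0.114s + 1 + 16.2), with pole at s = −(1 + 16.2)/0.114 = −150.8.
τ = 1/150.8 = 0.006629 s, so 2% settling time ≈ 4τ = 0.0265 s.

T_s ≈ 0.0265 s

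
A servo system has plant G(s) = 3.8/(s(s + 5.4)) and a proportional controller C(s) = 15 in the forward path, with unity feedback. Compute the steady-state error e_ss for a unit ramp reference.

0.0947

The loop has one pole at the origin (type 1). Velocity error constant K_v = lim_{s→0} s·C(s)G(s) = 15·3.8/5.4 = 10.56.
Steady-state error to a unit ramp: e_ss = 1/K_v = 0.0947.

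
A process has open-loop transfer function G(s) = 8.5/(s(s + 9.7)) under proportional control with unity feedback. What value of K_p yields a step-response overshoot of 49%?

From %OS = 100·exp(−πζ/√(1−ζ²)) = 49%, ζ = −ln(0.49)/√(π²+ln²(0.49)) = 0.2214.
Characteristic equation s² + 9.7s + 8.5K_p = 0 gives ζ = 9.7/(2√(8.5K_p)).
Setting ζ = 0.2214: √(8.5K_p) = 9.7/(2·0.2214) = 21.9, so K_p = 479.7/8.5 = 56.4.

K_p = 56.4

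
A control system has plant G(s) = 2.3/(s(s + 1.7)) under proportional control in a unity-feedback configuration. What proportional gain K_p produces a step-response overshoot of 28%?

K_p = 2.23

From %OS = 100·exp(−πζ/√(1−ζ²)) = 28%, ζ = −ln(0.28)/√(π²+ln²(0.28)) = 0.3755.
Characteristic equation s² + 1.7s + 2.3K_p = 0 gives ζ = 1.7/(2√(2.3K_p)).
Setting ζ = 0.3755: √(2.3K_p) = 1.7/(2·0.3755) = 2.263, so K_p = 5.123/2.3 = 2.23.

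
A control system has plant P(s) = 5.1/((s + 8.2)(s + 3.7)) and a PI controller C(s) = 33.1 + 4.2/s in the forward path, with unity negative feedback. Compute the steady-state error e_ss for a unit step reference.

The open loop C(s)P(s) has a pole at the origin (type 1), so the static position error constant is infinite and e_ss = 1/(1+∞) = 0.

0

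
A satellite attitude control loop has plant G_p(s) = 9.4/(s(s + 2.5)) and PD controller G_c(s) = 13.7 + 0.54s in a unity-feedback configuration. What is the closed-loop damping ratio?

ζ = 0.334

Forward path: (13.7 + 0.54s)·9.4/(s(s+2.5)). The closed-loop characteristic equation is s² + (2.5 + 9.4·0.54)s + 9.4·13.7 = 0.
That is s² + 7.576s + 128.8 = 0, so ω_n = 11.35 rad/s and ζ = 7.576/(2·11.35) = 0.3338.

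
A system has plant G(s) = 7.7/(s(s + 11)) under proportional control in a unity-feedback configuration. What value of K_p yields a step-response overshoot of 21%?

From %OS = 100·exp(−πζ/√(1−ζ²)) = 21%, ζ = −ln(0.21)/√(π²+ln²(0.21)) = 0.4449.
Characteristic equation s² + 11s + 7.7K_p = 0 gives ζ = 11/(2√(7.7K_p)).
Setting ζ = 0.4449: √(7.7K_p) = 11/(2·0.4449) = 12.36, so K_p = 152.8/7.7 = 19.8.

K_p = 19.8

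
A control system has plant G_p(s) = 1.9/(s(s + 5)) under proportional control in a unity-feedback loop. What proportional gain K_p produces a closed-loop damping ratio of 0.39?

K_p = 21.6

Closed-loop characteristic equation: s² + 5s + K_p·1.9 = 0.
So ω_n = √(1.9K_p) and 2ζω_n = 5, giving ζ = 5/(2√(1.9K_p)).
Setting ζ = 0.39: √(1.9K_p) = 5/(2·0.39) = 6.41, so K_p = 41.09/1.9 = 21.6.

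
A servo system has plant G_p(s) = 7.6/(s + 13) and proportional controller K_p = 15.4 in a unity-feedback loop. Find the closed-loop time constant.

Closed-loop transfer function: T(s) = K_p·G_p(s)/(1 + K_p·G_p(s)) = 117/(s + 13 + 117) = 117/(s + 130).
Time constant τ = 1/130 = 0.00769 s.

τ = 0.00769 s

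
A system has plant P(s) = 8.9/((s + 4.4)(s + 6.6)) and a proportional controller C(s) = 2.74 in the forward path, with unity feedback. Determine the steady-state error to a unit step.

0.544

The loop is type 0. Static position error constant K_pos = C(0)·P(0) = 2.74·0.3065 = 0.8397.
Steady-state error to a unit step: e_ss = 1/(1+K_pos) = 1/1.84 = 0.544.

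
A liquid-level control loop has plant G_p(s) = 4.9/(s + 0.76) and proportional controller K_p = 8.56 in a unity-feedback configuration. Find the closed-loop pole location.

Closed-loop transfer function: T(s) = K_p·G_p(s)/(1 + K_p·G_p(s)) = 41.94/(s + 0.76 + 41.94) = 41.94/(s + 42.7).
The closed-loop pole is at s = −42.7.

s = -42.7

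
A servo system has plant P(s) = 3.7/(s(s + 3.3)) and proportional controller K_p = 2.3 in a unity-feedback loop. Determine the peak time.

T_p = 1.31 s

Closed-loop characteristic equation: s² + 3.3s + 8.51 = 0, so ω_n = 2.917 rad/s and ζ = 3.3/(2·2.917) = 0.5656.
Damped frequency ω_d = ω_n√(1−ζ²) = 2.406 rad/s, so peak time T_p = π/ω_d = 1.31 s.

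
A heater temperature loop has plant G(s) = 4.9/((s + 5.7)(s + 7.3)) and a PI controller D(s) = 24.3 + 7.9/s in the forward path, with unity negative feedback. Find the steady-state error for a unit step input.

0

The open loop D(s)G(s) has a pole at the origin (type 1), so the static position error constant is infinite and e_ss = 1/(1+∞) = 0.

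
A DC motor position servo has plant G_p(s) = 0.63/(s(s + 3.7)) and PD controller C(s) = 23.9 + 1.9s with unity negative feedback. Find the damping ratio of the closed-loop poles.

ζ = 0.631

Forward path: (23.9 + 1.9s)·0.63/(s(s+3.7)). The closed-loop characteristic equation is s² + (3.7 + 0.63·1.9)s + 0.63·23.9 = 0.
That is s² + 4.897s + 15.06 = 0, so ω_n = 3.88 rad/s and ζ = 4.897/(2·3.88) = 0.631.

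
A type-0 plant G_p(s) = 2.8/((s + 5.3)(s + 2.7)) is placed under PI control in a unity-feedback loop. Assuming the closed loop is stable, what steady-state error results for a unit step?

0

The PI controller's integrator makes the forward path type 1, so e_ss to a step is zero.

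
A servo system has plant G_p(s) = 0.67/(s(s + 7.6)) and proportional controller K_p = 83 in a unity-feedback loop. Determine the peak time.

Closed-loop characteristic equation: s² + 7.6s + 55.61 = 0, so ω_n = 7.457 rad/s and ζ = 7.6/(2·7.457) = 0.5096.
Damped frequency ω_d = ω_n√(1−ζ²) = 6.416 rad/s, so peak time T_p = π/ω_d = 0.49 s.

T_p = 0.49 s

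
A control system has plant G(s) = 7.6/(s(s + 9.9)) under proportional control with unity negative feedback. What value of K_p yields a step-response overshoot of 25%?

From %OS = 100·exp(−πζ/√(1−ζ²)) = 25%, ζ = −ln(0.25)/√(π²+ln²(0.25)) = 0.4037.
Characteristic equation s² + 9.9s + 7.6K_p = 0 gives ζ = 9.9/(2√(7.6K_p)).
Setting ζ = 0.4037: √(7.6K_p) = 9.9/(2·0.4037) = 12.26, so K_p = 150.3/7.6 = 19.8.

K_p = 19.8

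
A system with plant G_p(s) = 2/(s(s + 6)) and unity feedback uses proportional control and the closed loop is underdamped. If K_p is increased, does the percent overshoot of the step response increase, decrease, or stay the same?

increase

Characteristic equation s² + 6s + K_p·2 = 0: raising K_p raises ω_n while 2ζω_n = 6 is fixed, so ζ falls and overshoot grows.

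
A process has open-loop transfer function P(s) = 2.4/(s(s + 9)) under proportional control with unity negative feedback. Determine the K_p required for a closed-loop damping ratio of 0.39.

Closed-loop characteristic equation: s² + 9s + K_p·2.4 = 0.
So ω_n = √(2.4K_p) and 2ζω_n = 9, giving ζ = 9/(2√(2.4K_p)).
Setting ζ = 0.39: √(2.4K_p) = 9/(2·0.39) = 11.54, so K_p = 133.1/2.4 = 55.5.

K_p = 55.5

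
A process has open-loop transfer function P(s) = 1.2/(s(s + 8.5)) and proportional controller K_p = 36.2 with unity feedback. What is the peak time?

T_p = 0.624 s

The closed-loop denominator s² + 8.5s + 43.44 gives ω_n = √43.44 = 6.591 and ζ = 8.5/(2ω_n) = 0.6448.
Damped frequency ω_d = ω_n√(1−ζ²) = 5.038 rad/s, so peak time T_p = π/ω_d = 0.624 s.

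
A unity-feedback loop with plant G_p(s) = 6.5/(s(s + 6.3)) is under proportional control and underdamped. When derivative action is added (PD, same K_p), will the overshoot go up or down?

The derivative term adds K·K_d to the s-coefficient of the characteristic equation, raising 2ζω_n while ω_n is unchanged; ζ increases, so overshoot decreases.

decrease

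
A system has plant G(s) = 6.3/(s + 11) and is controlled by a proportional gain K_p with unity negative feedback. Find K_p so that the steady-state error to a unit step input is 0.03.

For a type-0 loop with proportional control, e_ss = 1/(1 + K_p·G(0)).
G(0) = 0.5727. Require 1/(1 + K_p·0.5727) = 0.03, so 1 + 0.5727·K_p = 33.33.
K_p = (33.33 − 1)/0.5727 = 56.5.

K_p = 56.5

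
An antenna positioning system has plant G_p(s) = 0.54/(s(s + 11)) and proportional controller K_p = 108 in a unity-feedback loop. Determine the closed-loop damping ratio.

ζ = 0.72

The closed-loop denominator is s(s+11) + 108·0.54 = s² + 11s + 58.32.
So ω_n² = 58.32 ⇒ ω_n = 7.637 rad/s, and ζ = 11/(2ω_n) = 0.72.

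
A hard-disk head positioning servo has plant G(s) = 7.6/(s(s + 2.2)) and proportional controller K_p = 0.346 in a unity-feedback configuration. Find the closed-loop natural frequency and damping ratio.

ω_n = 1.62 rad/s, ζ = 0.678

With unity feedback the closed-loop characteristic equation is s² + 2.2s + 0.346·7.6 = s² + 2.2s + 2.63 = 0.
So ω_n² = 2.63 ⇒ ω_n = 1.622 rad/s, and ζ = 2.2/(2ω_n) = 0.678.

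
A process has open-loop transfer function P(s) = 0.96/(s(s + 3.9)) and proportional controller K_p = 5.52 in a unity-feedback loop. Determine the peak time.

T_p = 2.57 s

Closed-loop characteristic equation: s² + 3.9s + 5.299 = 0, so ω_n = 2.302 rad/s and ζ = 3.9/(2·2.302) = 0.8471.
Damped frequency ω_d = ω_n√(1−ζ²) = 1.223 rad/s, so peak time T_p = π/ω_d = 2.57 s.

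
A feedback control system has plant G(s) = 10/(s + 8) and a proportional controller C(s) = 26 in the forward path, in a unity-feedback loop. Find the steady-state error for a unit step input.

The loop is type 0. Static position error constant K_pos = C(0)·G(0) = 26·1.25 = 32.5.
Steady-state error to a unit step: e_ss = 1/(1+K_pos) = 1/33.5 = 0.0299.

0.0299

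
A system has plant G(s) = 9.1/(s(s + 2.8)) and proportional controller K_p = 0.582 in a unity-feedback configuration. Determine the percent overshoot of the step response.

From 1 + K_pG(s) = 0: s² + 2.8s + 5.296 = 0 ⇒ ω_n = 2.301, ζ = 0.6083.
%OS = 100·exp(−πζ/√(1−ζ²)) = 100·exp(−π·0.6083/√0.6299) = 9%.

9%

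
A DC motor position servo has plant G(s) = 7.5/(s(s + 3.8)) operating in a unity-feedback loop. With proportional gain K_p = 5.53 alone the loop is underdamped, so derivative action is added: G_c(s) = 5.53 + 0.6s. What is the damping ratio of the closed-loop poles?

Forward path: (5.53 + 0.6s)·7.5/(s(s+3.8)). The closed-loop characteristic equation is s² + (3.8 + 7.5·0.6)s + 7.5·5.53 = 0.
That is s² + 8.3s + 41.48 = 0, so ω_n = 6.44 rad/s and ζ = 8.3/(2·6.44) = 0.6444.

ζ = 0.644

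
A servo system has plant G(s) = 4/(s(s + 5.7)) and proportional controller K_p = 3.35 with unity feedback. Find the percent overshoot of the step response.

2.03%

Closed-loop characteristic equation: s² + 5.7s + 13.4 = 0, so ω_n = 3.661 rad/s and ζ = 5.7/(2·3.661) = 0.7786.
%OS = 100·exp(−πζ/√(1−ζ²)) = 100·exp(−π·0.7786/√0.3938) = 2.03%.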